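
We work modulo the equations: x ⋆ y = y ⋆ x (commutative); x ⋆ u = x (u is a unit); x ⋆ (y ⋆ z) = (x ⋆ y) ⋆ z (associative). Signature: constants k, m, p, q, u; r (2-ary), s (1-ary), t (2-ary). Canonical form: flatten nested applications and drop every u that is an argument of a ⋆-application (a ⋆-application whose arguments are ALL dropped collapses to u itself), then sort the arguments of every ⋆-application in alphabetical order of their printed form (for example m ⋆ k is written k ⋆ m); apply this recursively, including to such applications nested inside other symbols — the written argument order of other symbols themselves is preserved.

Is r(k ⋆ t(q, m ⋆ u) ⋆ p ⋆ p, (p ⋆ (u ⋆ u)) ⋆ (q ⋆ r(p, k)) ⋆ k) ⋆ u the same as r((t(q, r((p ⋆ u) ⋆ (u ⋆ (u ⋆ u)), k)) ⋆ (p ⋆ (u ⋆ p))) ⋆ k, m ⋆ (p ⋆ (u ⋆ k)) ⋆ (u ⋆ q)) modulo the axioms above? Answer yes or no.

Left:  r(k ⋆ t(q, m ⋆ u) ⋆ p ⋆ p, (p ⋆ (u ⋆ u)) ⋆ (q ⋆ r(p, k)) ⋆ k) ⋆ u
  Simplify inside:  r(k ⋆ t(q, m ⋆ u) ⋆ p ⋆ p, (p ⋆ (u ⋆ u)) ⋆ (q ⋆ r(p, k)) ⋆ k)  →  r(k ⋆ p ⋆ p ⋆ t(q, m), k ⋆ p ⋆ q ⋆ r(p, k))
  Unit:  drop u
  Sort arguments:  r(k ⋆ p ⋆ p ⋆ t(q, m), k ⋆ p ⋆ q ⋆ r(p, k))
Right:  r((t(q, r((p ⋆ u) ⋆ (u ⋆ (u ⋆ u)), k)) ⋆ (p ⋆ (u ⋆ p))) ⋆ k, m ⋆ (p ⋆ (u ⋆ k)) ⋆ (u ⋆ q))
  Work inside:  (t(q, r((p ⋆ u) ⋆ (u ⋆ (u ⋆ u)), k)) ⋆ (p ⋆ (u ⋆ p))) ⋆ k
  Un-nest:  t(q, r((p ⋆ u) ⋆ (u ⋆ (u ⋆ u)), k)) ⋆ p ⋆ u ⋆ p ⋆ k
  Canonicalize subterm:  t(q, r((p ⋆ u) ⋆ (u ⋆ (u ⋆ u)), k))  →  t(q, r(p, k))
  Unit:  drop u
  Order the arguments:  k ⋆ p ⋆ p ⋆ t(q, r(p, k))
  Reassemble:  r(k ⋆ p ⋆ p ⋆ t(q, r(p, k)), k ⋆ m ⋆ p ⋆ q)

Answer: no — r(k ⋆ p ⋆ p ⋆ t(q, m), k ⋆ p ⋆ q ⋆ r(p, k)) vs r(k ⋆ p ⋆ p ⋆ t(q, r(p, k)), k ⋆ m ⋆ p ⋆ q)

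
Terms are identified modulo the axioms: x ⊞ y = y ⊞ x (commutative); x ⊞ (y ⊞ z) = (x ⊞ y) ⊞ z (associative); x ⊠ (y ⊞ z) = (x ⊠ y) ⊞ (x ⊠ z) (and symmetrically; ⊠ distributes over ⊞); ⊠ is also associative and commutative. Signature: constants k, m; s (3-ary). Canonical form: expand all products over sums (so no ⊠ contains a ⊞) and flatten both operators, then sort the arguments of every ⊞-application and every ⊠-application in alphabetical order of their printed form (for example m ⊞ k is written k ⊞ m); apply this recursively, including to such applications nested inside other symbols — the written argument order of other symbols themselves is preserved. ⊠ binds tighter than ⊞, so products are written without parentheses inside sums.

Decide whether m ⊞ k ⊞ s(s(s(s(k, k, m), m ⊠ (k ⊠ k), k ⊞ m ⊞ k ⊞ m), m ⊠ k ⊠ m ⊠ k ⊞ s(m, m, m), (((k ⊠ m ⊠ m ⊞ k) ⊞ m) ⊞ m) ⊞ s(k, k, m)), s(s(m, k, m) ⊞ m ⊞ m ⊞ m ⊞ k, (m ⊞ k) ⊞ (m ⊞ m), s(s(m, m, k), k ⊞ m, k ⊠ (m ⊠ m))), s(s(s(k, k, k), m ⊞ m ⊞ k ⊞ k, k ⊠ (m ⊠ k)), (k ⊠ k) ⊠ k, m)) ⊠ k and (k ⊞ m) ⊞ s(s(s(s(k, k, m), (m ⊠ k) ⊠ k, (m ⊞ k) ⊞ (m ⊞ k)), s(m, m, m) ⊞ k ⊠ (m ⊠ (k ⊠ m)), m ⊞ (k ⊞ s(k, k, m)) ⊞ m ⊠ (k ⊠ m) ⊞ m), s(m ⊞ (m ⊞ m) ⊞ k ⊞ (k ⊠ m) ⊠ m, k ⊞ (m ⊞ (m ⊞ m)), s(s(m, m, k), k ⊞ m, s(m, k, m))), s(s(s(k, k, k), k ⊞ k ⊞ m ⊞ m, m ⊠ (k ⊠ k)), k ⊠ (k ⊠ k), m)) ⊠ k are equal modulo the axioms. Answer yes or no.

Left:  m ⊞ k ⊞ s(s(s(s(k, k, m), m ⊠ (k ⊠ k), k ⊞ m ⊞ k ⊞ m), m ⊠ k ⊠ m ⊠ k ⊞ s(m, m, m), (((k ⊠ m ⊠ m ⊞ k) ⊞ m) ⊞ m) ⊞ s(k, k, m)), s(s(m, k, m) ⊞ m ⊞ m ⊞ m ⊞ k, (m ⊞ k) ⊞ (m ⊞ m), s(s(m, m, k), k ⊞ m, k ⊠ (m ⊠ m))), s(s(s(k, k, k), m ⊞ m ⊞ k ⊞ k, k ⊠ (m ⊠ k)), (k ⊠ k) ⊠ k, m)) ⊠ k
  Un-nest:  m ⊞ k ⊞ k ⊠ s(s(s(s(k, k, m), k ⊠ k ⊠ m, k ⊞ k ⊞ m ⊞ m), k ⊠ k ⊠ m ⊠ m ⊞ s(m, m, m), k ⊞ k ⊠ m ⊠ m ⊞ m ⊞ m ⊞ s(k, k, m)), s(k ⊞ m ⊞ m ⊞ m ⊞ s(m, k, m), k ⊞ m ⊞ m ⊞ m, s(s(m, m, k), k ⊞ m, k ⊠ m ⊠ m)), s(s(s(k, k, k), k ⊞ k ⊞ m ⊞ m, k ⊠ k ⊠ m), k ⊠ k ⊠ k, m))
  Sort:  k ⊞ k ⊠ s(s(s(s(k, k, m), k ⊠ k ⊠ m, k ⊞ k ⊞ m ⊞ m), k ⊠ k ⊠ m ⊠ m ⊞ s(m, m, m), k ⊞ k ⊠ m ⊠ m ⊞ m ⊞ m ⊞ s(k, k, m)), s(k ⊞ m ⊞ m ⊞ m ⊞ s(m, k, m), k ⊞ m ⊞ m ⊞ m, s(s(m, m, k), k ⊞ m, k ⊠ m ⊠ m)), s(s(s(k, k, k), k ⊞ k ⊞ m ⊞ m, k ⊠ k ⊠ m), k ⊠ k ⊠ k, m)) ⊞ m
Right:  (k ⊞ m) ⊞ s(s(s(s(k, k, m), (m ⊠ k) ⊠ k, (m ⊞ k) ⊞ (m ⊞ k)), s(m, m, m) ⊞ k ⊠ (m ⊠ (k ⊠ m)), m ⊞ (k ⊞ s(k, k, m)) ⊞ m ⊠ (k ⊠ m) ⊞ m), s(m ⊞ (m ⊞ m) ⊞ k ⊞ (k ⊠ m) ⊠ m, k ⊞ (m ⊞ (m ⊞ m)), s(s(m, m, k), k ⊞ m, s(m, k, m))), s(s(s(k, k, k), k ⊞ k ⊞ m ⊞ m, m ⊠ (k ⊠ k)), k ⊠ (k ⊠ k), m)) ⊠ k
  Flatten:  k ⊞ m ⊞ k ⊠ s(s(s(s(k, k, m), k ⊠ k ⊠ m, k ⊞ k ⊞ m ⊞ m), k ⊠ k ⊠ m ⊠ m ⊞ s(m, m, m), k ⊞ k ⊠ m ⊠ m ⊞ m ⊞ m ⊞ s(k, k, m)), s(k ⊞ k ⊠ m ⊠ m ⊞ m ⊞ m ⊞ m, k ⊞ m ⊞ m ⊞ m, s(s(m, m, k), k ⊞ m, s(m, k, m))), s(s(s(k, k, k), k ⊞ k ⊞ m ⊞ m, k ⊠ k ⊠ m), k ⊠ k ⊠ k, m))
  Sort:  k ⊞ k ⊠ s(s(s(s(k, k, m), k ⊠ k ⊠ m, k ⊞ k ⊞ m ⊞ m), k ⊠ k ⊠ m ⊠ m ⊞ s(m, m, m), k ⊞ k ⊠ m ⊠ m ⊞ m ⊞ m ⊞ s(k, k, m)), s(k ⊞ k ⊠ m ⊠ m ⊞ m ⊞ m ⊞ m, k ⊞ m ⊞ m ⊞ m, s(s(m, m, k), k ⊞ m, s(m, k, m))), s(s(s(k, k, k), k ⊞ k ⊞ m ⊞ m, k ⊠ k ⊠ m), k ⊠ k ⊠ k, m)) ⊞ m

Answer: no — k ⊞ k ⊠ s(s(s(s(k, k, m), k ⊠ k ⊠ m, k ⊞ k ⊞ m ⊞ m), k ⊠ k ⊠ m ⊠ m ⊞ s(m, m, m), k ⊞ k ⊠ m ⊠ m ⊞ m ⊞ m ⊞ s(k, k, m)), s(k ⊞ m ⊞ m ⊞ m ⊞ s(m, k, m), k ⊞ m ⊞ m ⊞ m, s(s(m, m, k), k ⊞ m, k ⊠ m ⊠ m)), s(s(s(k, k, k), k ⊞ k ⊞ m ⊞ m, k ⊠ k ⊠ m), k ⊠ k ⊠ k, m)) ⊞ m vs k ⊞ k ⊠ s(s(s(s(k, k, m), k ⊠ k ⊠ m, k ⊞ k ⊞ m ⊞ m), k ⊠ k ⊠ m ⊠ m ⊞ s(m, m, m), k ⊞ k ⊠ m ⊠ m ⊞ m ⊞ m ⊞ s(k, k, m)), s(k ⊞ k ⊠ m ⊠ m ⊞ m ⊞ m ⊞ m, k ⊞ m ⊞ m ⊞ m, s(s(m, m, k), k ⊞ m, s(m, k, m))), s(s(s(k, k, k), k ⊞ k ⊞ m ⊞ m, k ⊠ k ⊠ m), k ⊠ k ⊠ k, m)) ⊞ m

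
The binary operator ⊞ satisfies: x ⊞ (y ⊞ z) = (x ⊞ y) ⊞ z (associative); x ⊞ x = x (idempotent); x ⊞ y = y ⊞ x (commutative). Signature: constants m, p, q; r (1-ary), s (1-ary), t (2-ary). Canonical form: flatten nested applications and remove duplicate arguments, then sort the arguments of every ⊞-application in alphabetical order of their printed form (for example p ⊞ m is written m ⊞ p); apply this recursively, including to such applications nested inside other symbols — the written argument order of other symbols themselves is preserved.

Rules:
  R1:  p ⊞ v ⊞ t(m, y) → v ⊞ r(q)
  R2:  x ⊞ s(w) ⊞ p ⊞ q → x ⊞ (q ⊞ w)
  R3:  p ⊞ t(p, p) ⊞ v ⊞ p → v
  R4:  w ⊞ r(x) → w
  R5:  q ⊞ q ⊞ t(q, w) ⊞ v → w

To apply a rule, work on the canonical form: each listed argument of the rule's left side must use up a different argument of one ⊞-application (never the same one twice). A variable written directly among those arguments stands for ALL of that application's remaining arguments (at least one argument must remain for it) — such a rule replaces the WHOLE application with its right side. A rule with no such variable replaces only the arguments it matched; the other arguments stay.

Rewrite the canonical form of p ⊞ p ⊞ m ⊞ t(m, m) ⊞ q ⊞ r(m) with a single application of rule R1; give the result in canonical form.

Canonical form:  m ⊞ p ⊞ q ⊞ r(m) ⊞ t(m, m)
Apply R1:  consuming p, t(m, m);  v := m ⊞ q ⊞ r(m), y := m
The extension variable absorbs all remaining arguments, so the whole application is rewritten.
Result:  m ⊞ q ⊞ r(m) ⊞ r(q)

Answer: m ⊞ q ⊞ r(m) ⊞ r(q)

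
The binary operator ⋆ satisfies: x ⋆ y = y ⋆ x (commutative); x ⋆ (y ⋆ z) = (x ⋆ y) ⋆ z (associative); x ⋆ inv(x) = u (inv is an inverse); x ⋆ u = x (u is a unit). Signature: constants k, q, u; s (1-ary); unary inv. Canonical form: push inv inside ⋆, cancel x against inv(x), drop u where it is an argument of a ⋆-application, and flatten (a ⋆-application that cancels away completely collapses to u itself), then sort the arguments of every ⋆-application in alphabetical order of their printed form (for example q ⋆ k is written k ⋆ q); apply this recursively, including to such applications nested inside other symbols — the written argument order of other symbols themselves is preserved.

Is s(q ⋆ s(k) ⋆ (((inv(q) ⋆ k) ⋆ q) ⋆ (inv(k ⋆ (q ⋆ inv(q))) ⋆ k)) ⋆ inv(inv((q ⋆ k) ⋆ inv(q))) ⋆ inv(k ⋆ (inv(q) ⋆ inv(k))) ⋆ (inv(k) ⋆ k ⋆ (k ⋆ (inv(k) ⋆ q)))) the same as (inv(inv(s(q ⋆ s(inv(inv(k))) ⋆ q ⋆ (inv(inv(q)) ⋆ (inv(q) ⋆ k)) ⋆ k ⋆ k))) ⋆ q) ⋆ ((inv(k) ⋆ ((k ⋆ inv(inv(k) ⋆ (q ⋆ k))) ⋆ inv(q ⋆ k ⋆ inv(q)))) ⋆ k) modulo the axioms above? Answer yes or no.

Answer: no — s(k ⋆ k ⋆ q ⋆ q ⋆ q ⋆ s(k)) vs s(k ⋆ k ⋆ k ⋆ q ⋆ q ⋆ s(k))

Derivation:
Left:  s(q ⋆ s(k) ⋆ (((inv(q) ⋆ k) ⋆ q) ⋆ (inv(k ⋆ (q ⋆ inv(q))) ⋆ k)) ⋆ inv(inv((q ⋆ k) ⋆ inv(q))) ⋆ inv(k ⋆ (inv(q) ⋆ inv(k))) ⋆ (inv(k) ⋆ k ⋆ (k ⋆ (inv(k) ⋆ q))))
  Focus inside:  q ⋆ s(k) ⋆ (((inv(q) ⋆ k) ⋆ q) ⋆ (inv(k ⋆ (q ⋆ inv(q))) ⋆ k)) ⋆ inv(inv((q ⋆ k) ⋆ inv(q))) ⋆ inv(k ⋆ (inv(q) ⋆ inv(k))) ⋆ (inv(k) ⋆ k ⋆ (k ⋆ (inv(k) ⋆ q)))
  Push inv inside:  distribute inv over ⋆ and collapse double inv
  Collect:  q ⋆ q ⋆ q ⋆ s(k) ⋆ k ⋆ k
  Sort:  k ⋆ k ⋆ q ⋆ q ⋆ q ⋆ s(k)
  Reassemble:  s(k ⋆ k ⋆ q ⋆ q ⋆ q ⋆ s(k))
Right:  (inv(inv(s(q ⋆ s(inv(inv(k))) ⋆ q ⋆ (inv(inv(q)) ⋆ (inv(q) ⋆ k)) ⋆ k ⋆ k))) ⋆ q) ⋆ ((inv(k) ⋆ ((k ⋆ inv(inv(k) ⋆ (q ⋆ k))) ⋆ inv(q ⋆ k ⋆ inv(q)))) ⋆ k)
  Push inv inside:  distribute inv over ⋆ and collapse double inv
  Inverses cancel:  q cancels; k cancels
  Collect:  s(k ⋆ k ⋆ k ⋆ q ⋆ q ⋆ s(k))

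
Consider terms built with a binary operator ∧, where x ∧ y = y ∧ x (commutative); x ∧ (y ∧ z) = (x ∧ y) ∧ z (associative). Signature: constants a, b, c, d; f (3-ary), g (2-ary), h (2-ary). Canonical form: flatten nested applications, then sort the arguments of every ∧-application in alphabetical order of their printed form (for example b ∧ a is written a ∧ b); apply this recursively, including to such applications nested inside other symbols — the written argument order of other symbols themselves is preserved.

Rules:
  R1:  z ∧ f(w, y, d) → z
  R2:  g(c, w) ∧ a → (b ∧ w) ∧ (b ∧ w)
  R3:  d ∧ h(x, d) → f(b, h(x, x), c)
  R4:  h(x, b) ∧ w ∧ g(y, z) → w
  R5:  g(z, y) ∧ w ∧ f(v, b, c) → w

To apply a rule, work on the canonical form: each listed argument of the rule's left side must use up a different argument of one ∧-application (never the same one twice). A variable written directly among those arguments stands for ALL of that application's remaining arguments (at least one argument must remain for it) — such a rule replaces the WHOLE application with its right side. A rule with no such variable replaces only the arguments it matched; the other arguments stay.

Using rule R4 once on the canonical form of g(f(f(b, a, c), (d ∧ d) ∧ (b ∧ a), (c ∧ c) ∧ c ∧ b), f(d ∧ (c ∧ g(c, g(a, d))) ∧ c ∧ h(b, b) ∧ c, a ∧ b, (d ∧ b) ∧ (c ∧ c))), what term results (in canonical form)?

Answer: g(f(f(b, a, c), a ∧ b ∧ d ∧ d, b ∧ c ∧ c ∧ c), f(c ∧ c ∧ c ∧ d, a ∧ b, b ∧ c ∧ c ∧ d))

Derivation:
Canonical form:  g(f(f(b, a, c), a ∧ b ∧ d ∧ d, b ∧ c ∧ c ∧ c), f(c ∧ c ∧ c ∧ d ∧ g(c, g(a, d)) ∧ h(b, b), a ∧ b, b ∧ c ∧ c ∧ d))
Apply R4:  consuming g(c, g(a, d)), h(b, b);  w := c ∧ c ∧ c ∧ d, x := b, y := c, z := g(a, d)
Every leftover argument binds to the variable; the entire application is replaced.
Result:  g(f(f(b, a, c), a ∧ b ∧ d ∧ d, b ∧ c ∧ c ∧ c), f(c ∧ c ∧ c ∧ d, a ∧ b, b ∧ c ∧ c ∧ d))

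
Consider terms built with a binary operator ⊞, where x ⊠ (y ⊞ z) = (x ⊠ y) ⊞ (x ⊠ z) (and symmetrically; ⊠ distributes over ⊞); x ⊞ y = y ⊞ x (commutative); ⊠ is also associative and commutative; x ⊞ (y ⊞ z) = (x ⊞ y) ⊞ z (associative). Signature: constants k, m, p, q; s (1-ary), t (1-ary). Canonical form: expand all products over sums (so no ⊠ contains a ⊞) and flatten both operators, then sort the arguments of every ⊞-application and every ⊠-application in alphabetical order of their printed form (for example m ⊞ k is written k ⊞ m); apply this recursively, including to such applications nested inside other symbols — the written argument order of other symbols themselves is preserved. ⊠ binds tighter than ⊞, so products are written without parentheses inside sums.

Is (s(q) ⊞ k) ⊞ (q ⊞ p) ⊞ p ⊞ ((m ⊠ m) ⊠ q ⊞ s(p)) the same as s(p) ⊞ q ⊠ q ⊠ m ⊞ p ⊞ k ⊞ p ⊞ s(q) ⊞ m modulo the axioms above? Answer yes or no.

Answer: no — k ⊞ m ⊠ m ⊠ q ⊞ p ⊞ p ⊞ q ⊞ s(p) ⊞ s(q) vs k ⊞ m ⊞ m ⊠ q ⊠ q ⊞ p ⊞ p ⊞ s(p) ⊞ s(q)

Derivation:
Left:  (s(q) ⊞ k) ⊞ (q ⊞ p) ⊞ p ⊞ ((m ⊠ m) ⊠ q ⊞ s(p))
  Un-nest:  s(q) ⊞ k ⊞ q ⊞ p ⊞ p ⊞ m ⊠ m ⊠ q ⊞ s(p)
  Sort:  k ⊞ m ⊠ m ⊠ q ⊞ p ⊞ p ⊞ q ⊞ s(p) ⊞ s(q)
Right:  s(p) ⊞ q ⊠ q ⊠ m ⊞ p ⊞ k ⊞ p ⊞ s(q) ⊞ m
  Merge nested applications:  s(p) ⊞ m ⊠ q ⊠ q ⊞ p ⊞ k ⊞ p ⊞ s(q) ⊞ m
  Sort arguments:  k ⊞ m ⊞ m ⊠ q ⊠ q ⊞ p ⊞ p ⊞ s(p) ⊞ s(q)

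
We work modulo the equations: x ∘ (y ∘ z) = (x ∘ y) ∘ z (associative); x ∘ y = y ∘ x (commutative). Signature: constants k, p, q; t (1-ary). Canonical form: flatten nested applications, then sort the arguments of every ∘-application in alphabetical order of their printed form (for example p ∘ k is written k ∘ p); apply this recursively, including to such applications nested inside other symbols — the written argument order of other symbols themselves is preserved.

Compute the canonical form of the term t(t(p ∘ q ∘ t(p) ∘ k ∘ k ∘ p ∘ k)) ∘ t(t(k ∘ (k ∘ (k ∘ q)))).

Inside:  t(t(p ∘ q ∘ t(p) ∘ k ∘ k ∘ p ∘ k))  →  t(t(k ∘ k ∘ k ∘ p ∘ p ∘ q ∘ t(p)))
Canonicalize subterm:  t(t(k ∘ (k ∘ (k ∘ q))))  →  t(t(k ∘ k ∘ k ∘ q))
Order the arguments:  t(t(k ∘ k ∘ k ∘ p ∘ p ∘ q ∘ t(p))) ∘ t(t(k ∘ k ∘ k ∘ q))

Answer: t(t(k ∘ k ∘ k ∘ p ∘ p ∘ q ∘ t(p))) ∘ t(t(k ∘ k ∘ k ∘ q))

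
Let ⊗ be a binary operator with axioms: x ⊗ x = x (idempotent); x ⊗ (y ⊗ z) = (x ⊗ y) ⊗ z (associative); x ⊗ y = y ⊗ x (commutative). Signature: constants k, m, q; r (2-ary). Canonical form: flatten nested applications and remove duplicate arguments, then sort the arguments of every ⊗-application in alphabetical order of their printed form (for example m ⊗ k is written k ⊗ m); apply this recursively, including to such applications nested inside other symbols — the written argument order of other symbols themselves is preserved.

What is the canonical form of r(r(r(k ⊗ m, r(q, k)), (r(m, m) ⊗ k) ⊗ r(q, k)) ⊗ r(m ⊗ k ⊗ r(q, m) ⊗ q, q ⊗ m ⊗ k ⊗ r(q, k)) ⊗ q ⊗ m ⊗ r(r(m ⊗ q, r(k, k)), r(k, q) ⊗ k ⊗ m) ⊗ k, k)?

Focus inside:  r(r(k ⊗ m, r(q, k)), (r(m, m) ⊗ k) ⊗ r(q, k)) ⊗ r(m ⊗ k ⊗ r(q, m) ⊗ q, q ⊗ m ⊗ k ⊗ r(q, k)) ⊗ q ⊗ m ⊗ r(r(m ⊗ q, r(k, k)), r(k, q) ⊗ k ⊗ m) ⊗ k
Canonicalize subterm:  r(r(k ⊗ m, r(q, k)), (r(m, m) ⊗ k) ⊗ r(q, k))  →  r(r(k ⊗ m, r(q, k)), k ⊗ r(m, m) ⊗ r(q, k))
Inside:  r(m ⊗ k ⊗ r(q, m) ⊗ q, q ⊗ m ⊗ k ⊗ r(q, k))  →  r(k ⊗ m ⊗ q ⊗ r(q, m), k ⊗ m ⊗ q ⊗ r(q, k))
Simplify inside:  r(r(m ⊗ q, r(k, k)), r(k, q) ⊗ k ⊗ m)  →  r(r(m ⊗ q, r(k, k)), k ⊗ m ⊗ r(k, q))
Sort:  k ⊗ m ⊗ q ⊗ r(k ⊗ m ⊗ q ⊗ r(q, m), k ⊗ m ⊗ q ⊗ r(q, k)) ⊗ r(r(k ⊗ m, r(q, k)), k ⊗ r(m, m) ⊗ r(q, k)) ⊗ r(r(m ⊗ q, r(k, k)), k ⊗ m ⊗ r(k, q))
Rebuild:  r(k ⊗ m ⊗ q ⊗ r(k ⊗ m ⊗ q ⊗ r(q, m), k ⊗ m ⊗ q ⊗ r(q, k)) ⊗ r(r(k ⊗ m, r(q, k)), k ⊗ r(m, m) ⊗ r(q, k)) ⊗ r(r(m ⊗ q, r(k, k)), k ⊗ m ⊗ r(k, q)), k)

Answer: r(k ⊗ m ⊗ q ⊗ r(k ⊗ m ⊗ q ⊗ r(q, m), k ⊗ m ⊗ q ⊗ r(q, k)) ⊗ r(r(k ⊗ m, r(q, k)), k ⊗ r(m, m) ⊗ r(q, k)) ⊗ r(r(m ⊗ q, r(k, k)), k ⊗ m ⊗ r(k, q)), k)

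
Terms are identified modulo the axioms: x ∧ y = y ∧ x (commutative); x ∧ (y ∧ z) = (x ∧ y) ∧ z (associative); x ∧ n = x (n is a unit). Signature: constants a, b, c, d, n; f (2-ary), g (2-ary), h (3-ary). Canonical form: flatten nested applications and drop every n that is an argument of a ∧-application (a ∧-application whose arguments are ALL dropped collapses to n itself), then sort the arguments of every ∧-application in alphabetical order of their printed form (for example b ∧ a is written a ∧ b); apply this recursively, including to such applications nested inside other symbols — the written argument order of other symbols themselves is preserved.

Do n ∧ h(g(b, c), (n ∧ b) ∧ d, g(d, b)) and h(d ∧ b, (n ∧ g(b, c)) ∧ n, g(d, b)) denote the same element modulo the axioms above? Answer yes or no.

Answer: no — h(g(b, c), b ∧ d, g(d, b)) vs h(b ∧ d, g(b, c), g(d, b))

Derivation:
Left:  n ∧ h(g(b, c), (n ∧ b) ∧ d, g(d, b))
  Inside:  h(g(b, c), (n ∧ b) ∧ d, g(d, b))  →  h(g(b, c), b ∧ d, g(d, b))
  Unit:  drop n
  Sort arguments:  h(g(b, c), b ∧ d, g(d, b))
Right:  h(d ∧ b, (n ∧ g(b, c)) ∧ n, g(d, b))
  Focus inside:  (n ∧ g(b, c)) ∧ n
  Un-nest:  n ∧ g(b, c) ∧ n
  Drop the unit:  drop n (×2)
  Order the arguments:  g(b, c)
  Rebuild:  h(b ∧ d, g(b, c), g(d, b))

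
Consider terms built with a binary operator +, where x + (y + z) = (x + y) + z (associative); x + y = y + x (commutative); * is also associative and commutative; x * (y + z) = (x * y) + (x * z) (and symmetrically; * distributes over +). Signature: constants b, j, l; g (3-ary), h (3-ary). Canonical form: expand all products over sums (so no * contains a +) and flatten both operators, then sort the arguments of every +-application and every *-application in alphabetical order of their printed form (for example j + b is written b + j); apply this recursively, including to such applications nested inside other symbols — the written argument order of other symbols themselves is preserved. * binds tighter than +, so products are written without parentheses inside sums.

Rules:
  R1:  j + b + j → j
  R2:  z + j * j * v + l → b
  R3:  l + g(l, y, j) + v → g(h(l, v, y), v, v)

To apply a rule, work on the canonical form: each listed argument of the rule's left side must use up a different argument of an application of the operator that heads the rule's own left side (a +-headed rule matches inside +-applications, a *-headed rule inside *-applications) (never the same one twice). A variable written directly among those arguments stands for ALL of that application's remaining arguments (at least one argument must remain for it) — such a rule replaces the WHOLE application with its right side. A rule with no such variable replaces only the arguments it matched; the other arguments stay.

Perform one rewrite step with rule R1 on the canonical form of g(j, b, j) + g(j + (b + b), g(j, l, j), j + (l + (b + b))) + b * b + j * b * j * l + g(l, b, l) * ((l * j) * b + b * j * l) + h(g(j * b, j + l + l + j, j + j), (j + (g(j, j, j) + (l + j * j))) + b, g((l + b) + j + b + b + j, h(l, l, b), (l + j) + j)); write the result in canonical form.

Canonical form:  b * b + b * g(l, b, l) * j * l + b * g(l, b, l) * j * l + b * j * j * l + g(b + b + j, g(j, l, j), b + b + j + l) + g(j, b, j) + h(g(b * j, j + j + l + l, j + j), b + g(j, j, j) + j + j * j + l, g(b + b + b + j + j + l, h(l, l, b), j + j + l))
Apply R1:  consuming b, j, j
Giving:  b * b + b * g(l, b, l) * j * l + b * g(l, b, l) * j * l + b * j * j * l + g(b + b + j, g(j, l, j), b + b + j + l) + g(j, b, j) + h(g(b * j, j + j + l + l, j + j), b + g(j, j, j) + j + j * j + l, g(b + b + j + l, h(l, l, b), j + j + l))

Answer: b * b + b * g(l, b, l) * j * l + b * g(l, b, l) * j * l + b * j * j * l + g(b + b + j, g(j, l, j), b + b + j + l) + g(j, b, j) + h(g(b * j, j + j + l + l, j + j), b + g(j, j, j) + j + j * j + l, g(b + b + j + l, h(l, l, b), j + j + l))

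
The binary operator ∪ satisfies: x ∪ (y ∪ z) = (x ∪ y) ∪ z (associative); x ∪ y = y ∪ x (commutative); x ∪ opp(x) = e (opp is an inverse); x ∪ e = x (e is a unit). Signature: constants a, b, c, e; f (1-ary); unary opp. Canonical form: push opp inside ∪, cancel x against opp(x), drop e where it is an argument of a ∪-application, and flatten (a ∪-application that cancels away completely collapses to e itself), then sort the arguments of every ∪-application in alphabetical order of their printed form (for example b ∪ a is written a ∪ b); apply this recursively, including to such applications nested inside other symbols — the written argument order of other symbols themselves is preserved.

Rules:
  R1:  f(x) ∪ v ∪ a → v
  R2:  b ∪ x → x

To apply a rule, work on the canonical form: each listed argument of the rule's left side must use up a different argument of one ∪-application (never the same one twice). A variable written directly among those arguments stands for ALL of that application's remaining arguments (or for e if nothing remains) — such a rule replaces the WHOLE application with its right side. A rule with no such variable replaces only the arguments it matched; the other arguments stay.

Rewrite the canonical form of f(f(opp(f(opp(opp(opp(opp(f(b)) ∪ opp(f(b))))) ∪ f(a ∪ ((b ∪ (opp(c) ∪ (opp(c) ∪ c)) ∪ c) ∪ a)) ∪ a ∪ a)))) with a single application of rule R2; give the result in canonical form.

Canonical form:  f(f(opp(f(a ∪ a ∪ f(a ∪ a ∪ b) ∪ f(b) ∪ f(b)))))
R2 matches:  uses b;  x := a ∪ a
The variable takes the whole remainder — replace the entire application.
New term:  f(f(opp(f(a ∪ a ∪ f(a ∪ a) ∪ f(b) ∪ f(b)))))

Answer: f(f(opp(f(a ∪ a ∪ f(a ∪ a) ∪ f(b) ∪ f(b)))))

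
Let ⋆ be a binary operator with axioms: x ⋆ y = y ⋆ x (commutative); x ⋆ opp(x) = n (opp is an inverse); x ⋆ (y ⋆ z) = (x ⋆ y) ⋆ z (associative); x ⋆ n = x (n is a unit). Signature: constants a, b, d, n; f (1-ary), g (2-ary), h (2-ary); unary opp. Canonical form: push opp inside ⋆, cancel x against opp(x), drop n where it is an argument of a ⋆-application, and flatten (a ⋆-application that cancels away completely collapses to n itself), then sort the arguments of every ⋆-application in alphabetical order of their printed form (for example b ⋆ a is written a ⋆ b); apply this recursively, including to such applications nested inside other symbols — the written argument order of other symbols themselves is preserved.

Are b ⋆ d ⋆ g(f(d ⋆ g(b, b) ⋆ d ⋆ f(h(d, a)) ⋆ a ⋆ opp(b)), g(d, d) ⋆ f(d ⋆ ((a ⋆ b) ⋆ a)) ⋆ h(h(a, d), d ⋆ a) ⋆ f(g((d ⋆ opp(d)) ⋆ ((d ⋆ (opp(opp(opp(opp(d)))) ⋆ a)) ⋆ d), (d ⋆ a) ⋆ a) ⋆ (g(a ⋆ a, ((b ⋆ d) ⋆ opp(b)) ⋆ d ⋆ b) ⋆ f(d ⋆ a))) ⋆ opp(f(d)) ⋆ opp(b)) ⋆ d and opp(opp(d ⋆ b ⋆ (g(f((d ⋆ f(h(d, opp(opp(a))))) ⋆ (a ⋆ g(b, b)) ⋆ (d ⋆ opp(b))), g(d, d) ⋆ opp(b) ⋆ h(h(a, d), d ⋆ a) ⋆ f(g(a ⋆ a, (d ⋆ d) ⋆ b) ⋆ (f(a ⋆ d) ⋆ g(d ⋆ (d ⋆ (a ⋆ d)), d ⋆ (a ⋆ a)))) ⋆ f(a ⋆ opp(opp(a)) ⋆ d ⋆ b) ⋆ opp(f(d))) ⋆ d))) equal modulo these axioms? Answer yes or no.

Answer: yes — both canonical forms are b ⋆ d ⋆ d ⋆ g(f(a ⋆ d ⋆ d ⋆ f(h(d, a)) ⋆ g(b, b) ⋆ opp(b)), f(a ⋆ a ⋆ b ⋆ d) ⋆ f(f(a ⋆ d) ⋆ g(a ⋆ a, b ⋆ d ⋆ d) ⋆ g(a ⋆ d ⋆ d ⋆ d, a ⋆ a ⋆ d)) ⋆ g(d, d) ⋆ h(h(a, d), a ⋆ d) ⋆ opp(b) ⋆ opp(f(d)))

Derivation:
Left:  b ⋆ d ⋆ g(f(d ⋆ g(b, b) ⋆ d ⋆ f(h(d, a)) ⋆ a ⋆ opp(b)), g(d, d) ⋆ f(d ⋆ ((a ⋆ b) ⋆ a)) ⋆ h(h(a, d), d ⋆ a) ⋆ f(g((d ⋆ opp(d)) ⋆ ((d ⋆ (opp(opp(opp(opp(d)))) ⋆ a)) ⋆ d), (d ⋆ a) ⋆ a) ⋆ (g(a ⋆ a, ((b ⋆ d) ⋆ opp(b)) ⋆ d ⋆ b) ⋆ f(d ⋆ a))) ⋆ opp(f(d)) ⋆ opp(b)) ⋆ d
  Push opp inside:  distribute opp over ⋆ and collapse double opp
  Collect:  b ⋆ d ⋆ d ⋆ g(f(a ⋆ d ⋆ d ⋆ f(h(d, a)) ⋆ g(b, b) ⋆ opp(b)), f(a ⋆ a ⋆ b ⋆ d) ⋆ f(f(a ⋆ d) ⋆ g(a ⋆ a, b ⋆ d ⋆ d) ⋆ g(a ⋆ d ⋆ d ⋆ d, a ⋆ a ⋆ d)) ⋆ g(d, d) ⋆ h(h(a, d), a ⋆ d) ⋆ opp(b) ⋆ opp(f(d)))
Right:  opp(opp(d ⋆ b ⋆ (g(f((d ⋆ f(h(d, opp(opp(a))))) ⋆ (a ⋆ g(b, b)) ⋆ (d ⋆ opp(b))), g(d, d) ⋆ opp(b) ⋆ h(h(a, d), d ⋆ a) ⋆ f(g(a ⋆ a, (d ⋆ d) ⋆ b) ⋆ (f(a ⋆ d) ⋆ g(d ⋆ (d ⋆ (a ⋆ d)), d ⋆ (a ⋆ a)))) ⋆ f(a ⋆ opp(opp(a)) ⋆ d ⋆ b) ⋆ opp(f(d))) ⋆ d)))
  Push opp inside:  distribute opp over ⋆ and collapse double opp
  Collect terms:  d ⋆ d ⋆ b ⋆ g(f(a ⋆ d ⋆ d ⋆ f(h(d, a)) ⋆ g(b, b) ⋆ opp(b)), f(a ⋆ a ⋆ b ⋆ d) ⋆ f(f(a ⋆ d) ⋆ g(a ⋆ a, b ⋆ d ⋆ d) ⋆ g(a ⋆ d ⋆ d ⋆ d, a ⋆ a ⋆ d)) ⋆ g(d, d) ⋆ h(h(a, d), a ⋆ d) ⋆ opp(b) ⋆ opp(f(d)))
  Sort arguments:  b ⋆ d ⋆ d ⋆ g(f(a ⋆ d ⋆ d ⋆ f(h(d, a)) ⋆ g(b, b) ⋆ opp(b)), f(a ⋆ a ⋆ b ⋆ d) ⋆ f(f(a ⋆ d) ⋆ g(a ⋆ a, b ⋆ d ⋆ d) ⋆ g(a ⋆ d ⋆ d ⋆ d, a ⋆ a ⋆ d)) ⋆ g(d, d) ⋆ h(h(a, d), a ⋆ d) ⋆ opp(b) ⋆ opp(f(d)))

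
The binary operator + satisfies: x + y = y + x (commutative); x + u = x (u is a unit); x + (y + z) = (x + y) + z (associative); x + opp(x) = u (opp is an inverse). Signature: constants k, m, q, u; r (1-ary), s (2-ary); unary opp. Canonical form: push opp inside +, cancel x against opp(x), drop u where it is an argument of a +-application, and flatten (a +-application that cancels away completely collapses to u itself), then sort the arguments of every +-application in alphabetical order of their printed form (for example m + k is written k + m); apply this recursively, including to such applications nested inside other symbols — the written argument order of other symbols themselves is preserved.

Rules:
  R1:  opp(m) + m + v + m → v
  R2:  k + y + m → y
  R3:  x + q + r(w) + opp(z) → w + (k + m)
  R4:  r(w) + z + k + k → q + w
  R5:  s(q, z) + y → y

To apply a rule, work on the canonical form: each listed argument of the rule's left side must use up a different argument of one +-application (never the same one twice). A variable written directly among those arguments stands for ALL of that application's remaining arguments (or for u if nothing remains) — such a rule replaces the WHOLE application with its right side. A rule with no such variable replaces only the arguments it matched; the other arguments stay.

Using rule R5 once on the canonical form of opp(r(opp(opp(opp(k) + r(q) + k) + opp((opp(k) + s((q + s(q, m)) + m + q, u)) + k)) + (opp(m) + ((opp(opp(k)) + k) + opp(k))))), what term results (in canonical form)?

Canonical form:  opp(r(k + opp(m) + r(q) + s(m + q + q + s(q, m), u)))
R5 matches:  uses s(q, m);  y := m + q + q, z := m
The extension variable absorbs all remaining arguments, so the whole application is rewritten.
New term:  opp(r(k + opp(m) + r(q) + s(m + q + q, u)))

Answer: opp(r(k + opp(m) + r(q) + s(m + q + q, u)))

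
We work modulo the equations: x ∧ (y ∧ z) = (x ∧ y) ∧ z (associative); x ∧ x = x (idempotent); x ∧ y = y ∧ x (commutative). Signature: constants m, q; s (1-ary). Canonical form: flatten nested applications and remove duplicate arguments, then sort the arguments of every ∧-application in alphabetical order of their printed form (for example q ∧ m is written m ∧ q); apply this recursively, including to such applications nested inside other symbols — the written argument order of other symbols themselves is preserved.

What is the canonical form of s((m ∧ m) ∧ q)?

Focus inside:  (m ∧ m) ∧ q
Merge nested applications:  m ∧ m ∧ q
Drop duplicates:  drop duplicate m
Sort:  m ∧ q
Rebuild:  s(m ∧ q)

Answer: s(m ∧ q)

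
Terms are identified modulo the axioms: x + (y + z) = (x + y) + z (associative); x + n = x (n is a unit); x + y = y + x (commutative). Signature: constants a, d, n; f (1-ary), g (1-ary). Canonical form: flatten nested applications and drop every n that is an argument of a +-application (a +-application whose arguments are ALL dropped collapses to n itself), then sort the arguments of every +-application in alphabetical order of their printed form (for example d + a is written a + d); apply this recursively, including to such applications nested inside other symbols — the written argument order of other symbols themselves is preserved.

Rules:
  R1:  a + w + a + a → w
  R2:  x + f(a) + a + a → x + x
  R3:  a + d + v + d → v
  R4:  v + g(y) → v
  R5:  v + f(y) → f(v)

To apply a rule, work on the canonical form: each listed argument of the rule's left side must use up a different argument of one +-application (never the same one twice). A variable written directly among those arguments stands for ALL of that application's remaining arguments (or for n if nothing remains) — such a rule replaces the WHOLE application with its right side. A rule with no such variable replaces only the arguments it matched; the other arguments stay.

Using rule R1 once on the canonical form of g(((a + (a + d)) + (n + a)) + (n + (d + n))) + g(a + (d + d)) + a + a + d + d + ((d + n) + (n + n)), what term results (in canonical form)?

Answer: a + a + d + d + d + g(a + d + d) + g(d + d)

Derivation:
Canonical form:  a + a + d + d + d + g(a + a + a + d + d) + g(a + d + d)
Apply R1:  consuming a, a, a;  w := d + d
The extension variable absorbs all remaining arguments, so the whole application is rewritten.
New term:  a + a + d + d + d + g(a + d + d) + g(d + d)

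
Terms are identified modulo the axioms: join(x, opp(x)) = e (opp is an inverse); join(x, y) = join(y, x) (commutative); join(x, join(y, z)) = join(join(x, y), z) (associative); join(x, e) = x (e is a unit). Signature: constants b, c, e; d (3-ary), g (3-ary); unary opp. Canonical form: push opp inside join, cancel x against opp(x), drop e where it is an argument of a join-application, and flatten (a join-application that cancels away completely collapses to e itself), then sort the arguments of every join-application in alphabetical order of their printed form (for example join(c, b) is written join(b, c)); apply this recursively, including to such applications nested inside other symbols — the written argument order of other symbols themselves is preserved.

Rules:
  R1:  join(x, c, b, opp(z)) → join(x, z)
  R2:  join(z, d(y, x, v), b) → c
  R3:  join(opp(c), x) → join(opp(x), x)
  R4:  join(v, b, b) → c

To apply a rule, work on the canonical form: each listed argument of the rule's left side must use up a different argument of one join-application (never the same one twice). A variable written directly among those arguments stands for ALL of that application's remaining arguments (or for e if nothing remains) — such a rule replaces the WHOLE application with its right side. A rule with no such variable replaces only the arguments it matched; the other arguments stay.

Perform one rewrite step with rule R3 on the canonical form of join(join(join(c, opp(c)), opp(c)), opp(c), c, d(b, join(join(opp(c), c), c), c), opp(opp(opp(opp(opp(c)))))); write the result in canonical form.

Canonical form:  join(d(b, c, c), opp(c), opp(c))
Apply R3:  consuming opp(c);  x := join(d(b, c, c), opp(c))
The variable takes the whole remainder — replace the entire application.
New term:  e

Answer: e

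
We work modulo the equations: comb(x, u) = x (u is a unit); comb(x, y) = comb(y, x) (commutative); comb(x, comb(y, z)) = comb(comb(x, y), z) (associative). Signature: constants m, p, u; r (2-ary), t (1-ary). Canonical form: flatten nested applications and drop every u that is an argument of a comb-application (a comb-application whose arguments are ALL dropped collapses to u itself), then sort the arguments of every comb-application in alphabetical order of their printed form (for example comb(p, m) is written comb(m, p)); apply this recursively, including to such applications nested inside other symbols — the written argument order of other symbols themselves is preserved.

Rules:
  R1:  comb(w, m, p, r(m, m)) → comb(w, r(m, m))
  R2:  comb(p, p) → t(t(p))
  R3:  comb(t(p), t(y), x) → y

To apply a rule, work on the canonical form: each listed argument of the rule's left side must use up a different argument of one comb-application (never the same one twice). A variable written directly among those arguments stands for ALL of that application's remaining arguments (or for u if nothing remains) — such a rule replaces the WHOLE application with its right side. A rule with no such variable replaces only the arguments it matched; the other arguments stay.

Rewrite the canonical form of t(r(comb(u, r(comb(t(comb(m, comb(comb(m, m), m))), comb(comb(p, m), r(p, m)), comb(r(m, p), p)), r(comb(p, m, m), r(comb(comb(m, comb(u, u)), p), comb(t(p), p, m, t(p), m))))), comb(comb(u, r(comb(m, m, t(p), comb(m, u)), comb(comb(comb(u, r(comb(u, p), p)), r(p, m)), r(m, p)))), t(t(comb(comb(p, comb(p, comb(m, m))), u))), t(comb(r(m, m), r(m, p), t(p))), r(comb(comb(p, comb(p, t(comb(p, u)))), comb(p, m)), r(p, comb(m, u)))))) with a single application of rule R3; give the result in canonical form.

Canonical form:  t(r(r(comb(m, p, p, r(m, p), r(p, m), t(comb(m, m, m, m))), r(comb(m, m, p), r(comb(m, p), comb(m, m, p, t(p), t(p))))), comb(r(comb(m, m, m, t(p)), comb(r(m, p), r(p, m), r(p, p))), r(comb(m, p, p, p, t(p)), r(p, m)), t(comb(r(m, m), r(m, p), t(p))), t(t(comb(m, m, p, p))))))
Match R3:  consume t(p), t(p);  x := comb(m, m, p), y := p
Every leftover argument binds to the variable; the entire application is replaced.
Giving:  t(r(r(comb(m, p, p, r(m, p), r(p, m), t(comb(m, m, m, m))), r(comb(m, m, p), r(comb(m, p), p))), comb(r(comb(m, m, m, t(p)), comb(r(m, p), r(p, m), r(p, p))), r(comb(m, p, p, p, t(p)), r(p, m)), t(comb(r(m, m), r(m, p), t(p))), t(t(comb(m, m, p, p))))))

Answer: t(r(r(comb(m, p, p, r(m, p), r(p, m), t(comb(m, m, m, m))), r(comb(m, m, p), r(comb(m, p), p))), comb(r(comb(m, m, m, t(p)), comb(r(m, p), r(p, m), r(p, p))), r(comb(m, p, p, p, t(p)), r(p, m)), t(comb(r(m, m), r(m, p), t(p))), t(t(comb(m, m, p, p))))))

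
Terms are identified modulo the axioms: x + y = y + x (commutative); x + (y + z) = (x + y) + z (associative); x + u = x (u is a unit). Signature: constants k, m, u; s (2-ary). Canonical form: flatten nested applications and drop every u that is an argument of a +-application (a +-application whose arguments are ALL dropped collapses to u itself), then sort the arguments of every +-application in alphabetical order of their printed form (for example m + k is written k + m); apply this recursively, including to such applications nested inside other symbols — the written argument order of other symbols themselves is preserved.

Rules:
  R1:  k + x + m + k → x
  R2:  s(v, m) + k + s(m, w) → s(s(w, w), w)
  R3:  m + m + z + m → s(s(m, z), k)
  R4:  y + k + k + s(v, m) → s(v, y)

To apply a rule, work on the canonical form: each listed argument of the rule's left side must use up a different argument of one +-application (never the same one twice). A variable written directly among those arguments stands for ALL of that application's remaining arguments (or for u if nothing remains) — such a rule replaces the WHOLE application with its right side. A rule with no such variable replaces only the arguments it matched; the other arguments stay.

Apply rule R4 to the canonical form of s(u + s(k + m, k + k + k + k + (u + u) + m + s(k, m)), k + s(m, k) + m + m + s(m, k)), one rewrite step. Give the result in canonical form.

Canonical form:  s(s(k + m, k + k + k + k + m + s(k, m)), k + m + m + s(m, k) + s(m, k))
Match R4:  consume k, k, s(k, m);  v := k, y := k + k + m
The variable takes the whole remainder — replace the entire application.
Result:  s(s(k + m, s(k, k + k + m)), k + m + m + s(m, k) + s(m, k))

Answer: s(s(k + m, s(k, k + k + m)), k + m + m + s(m, k) + s(m, k))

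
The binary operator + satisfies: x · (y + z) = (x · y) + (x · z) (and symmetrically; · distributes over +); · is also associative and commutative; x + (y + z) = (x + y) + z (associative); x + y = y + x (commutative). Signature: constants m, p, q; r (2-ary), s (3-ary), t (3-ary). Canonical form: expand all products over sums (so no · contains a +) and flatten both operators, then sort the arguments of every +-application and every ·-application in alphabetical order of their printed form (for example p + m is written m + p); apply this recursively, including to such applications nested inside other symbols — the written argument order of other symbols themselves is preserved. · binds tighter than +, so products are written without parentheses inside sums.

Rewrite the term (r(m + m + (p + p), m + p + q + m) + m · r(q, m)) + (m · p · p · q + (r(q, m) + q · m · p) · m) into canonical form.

Answer: m · m · p · q + m · p · p · q + m · r(q, m) + m · r(q, m) + r(m + m + p + p, m + m + p + q)

Derivation:
Expand:  r(m + m + p + p, m + m + p + q) + m · r(q, m) + m · p · p · q + m · r(q, m) + m · m · p · q
Order the arguments:  m · m · p · q + m · p · p · q + m · r(q, m) + m · r(q, m) + r(m + m + p + p, m + m + p + q)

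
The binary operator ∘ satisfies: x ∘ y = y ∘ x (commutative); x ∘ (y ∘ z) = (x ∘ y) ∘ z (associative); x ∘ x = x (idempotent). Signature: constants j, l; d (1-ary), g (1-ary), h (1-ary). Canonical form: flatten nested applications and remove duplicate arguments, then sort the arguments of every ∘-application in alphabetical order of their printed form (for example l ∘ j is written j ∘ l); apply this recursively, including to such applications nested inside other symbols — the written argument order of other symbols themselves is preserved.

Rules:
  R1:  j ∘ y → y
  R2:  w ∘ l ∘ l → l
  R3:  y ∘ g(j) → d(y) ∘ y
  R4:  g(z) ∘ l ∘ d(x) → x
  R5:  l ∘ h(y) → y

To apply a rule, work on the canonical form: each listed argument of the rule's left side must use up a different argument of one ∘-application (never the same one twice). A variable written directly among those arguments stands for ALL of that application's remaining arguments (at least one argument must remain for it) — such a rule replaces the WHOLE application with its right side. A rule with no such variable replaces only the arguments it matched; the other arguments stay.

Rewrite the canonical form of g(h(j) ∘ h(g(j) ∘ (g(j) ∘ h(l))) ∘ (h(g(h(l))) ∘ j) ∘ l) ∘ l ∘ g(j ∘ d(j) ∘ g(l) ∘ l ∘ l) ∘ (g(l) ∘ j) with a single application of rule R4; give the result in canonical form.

Answer: g(h(g(h(l))) ∘ h(g(j) ∘ h(l)) ∘ h(j) ∘ j ∘ l) ∘ g(j) ∘ g(l) ∘ j ∘ l

Derivation:
Canonical form:  g(d(j) ∘ g(l) ∘ j ∘ l) ∘ g(h(g(h(l))) ∘ h(g(j) ∘ h(l)) ∘ h(j) ∘ j ∘ l) ∘ g(l) ∘ j ∘ l
Match R4:  consume d(j), g(l), l;  x := j, z := l
New term:  g(h(g(h(l))) ∘ h(g(j) ∘ h(l)) ∘ h(j) ∘ j ∘ l) ∘ g(j) ∘ g(l) ∘ j ∘ l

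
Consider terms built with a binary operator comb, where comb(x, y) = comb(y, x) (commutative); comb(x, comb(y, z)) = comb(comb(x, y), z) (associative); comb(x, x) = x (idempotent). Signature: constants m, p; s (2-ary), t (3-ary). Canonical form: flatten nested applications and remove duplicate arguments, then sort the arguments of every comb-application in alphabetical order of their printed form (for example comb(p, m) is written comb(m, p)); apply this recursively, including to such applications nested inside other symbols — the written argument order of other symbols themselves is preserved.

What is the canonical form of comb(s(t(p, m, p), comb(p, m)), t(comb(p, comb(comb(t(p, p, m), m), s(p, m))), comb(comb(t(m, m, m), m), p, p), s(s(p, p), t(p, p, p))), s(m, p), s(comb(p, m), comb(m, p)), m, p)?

Inside:  s(t(p, m, p), comb(p, m))  →  s(t(p, m, p), comb(m, p))
Canonicalize subterm:  t(comb(p, comb(comb(t(p, p, m), m), s(p, m))), comb(comb(t(m, m, m), m), p, p), s(s(p, p), t(p, p, p)))  →  t(comb(m, p, s(p, m), t(p, p, m)), comb(m, p, t(m, m, m)), s(s(p, p), t(p, p, p)))
Inside:  s(comb(p, m), comb(m, p))  →  s(comb(m, p), comb(m, p))
Sort:  comb(m, p, s(comb(m, p), comb(m, p)), s(m, p), s(t(p, m, p), comb(m, p)), t(comb(m, p, s(p, m), t(p, p, m)), comb(m, p, t(m, m, m)), s(s(p, p), t(p, p, p))))

Answer: comb(m, p, s(comb(m, p), comb(m, p)), s(m, p), s(t(p, m, p), comb(m, p)), t(comb(m, p, s(p, m), t(p, p, m)), comb(m, p, t(m, m, m)), s(s(p, p), t(p, p, p))))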